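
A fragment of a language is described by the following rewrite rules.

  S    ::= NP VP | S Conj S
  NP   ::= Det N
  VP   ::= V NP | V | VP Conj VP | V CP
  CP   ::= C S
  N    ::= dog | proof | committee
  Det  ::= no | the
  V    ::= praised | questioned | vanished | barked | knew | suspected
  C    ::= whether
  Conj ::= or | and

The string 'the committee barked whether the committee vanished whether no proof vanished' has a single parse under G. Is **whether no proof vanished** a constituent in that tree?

[S [NP [Det the] [N committee]] [VP [V barked] [CP [C whether] [S [NP [Det the] [N committee]] [VP [V vanished] [CP [C whether] [S [NP [Det no] [N proof]] [VP [V vanished]]]]]]]]]
The words 'whether no proof vanished' are exhaustively dominated by a single CP node (built by CP → C S), so they form a constituent.

Yes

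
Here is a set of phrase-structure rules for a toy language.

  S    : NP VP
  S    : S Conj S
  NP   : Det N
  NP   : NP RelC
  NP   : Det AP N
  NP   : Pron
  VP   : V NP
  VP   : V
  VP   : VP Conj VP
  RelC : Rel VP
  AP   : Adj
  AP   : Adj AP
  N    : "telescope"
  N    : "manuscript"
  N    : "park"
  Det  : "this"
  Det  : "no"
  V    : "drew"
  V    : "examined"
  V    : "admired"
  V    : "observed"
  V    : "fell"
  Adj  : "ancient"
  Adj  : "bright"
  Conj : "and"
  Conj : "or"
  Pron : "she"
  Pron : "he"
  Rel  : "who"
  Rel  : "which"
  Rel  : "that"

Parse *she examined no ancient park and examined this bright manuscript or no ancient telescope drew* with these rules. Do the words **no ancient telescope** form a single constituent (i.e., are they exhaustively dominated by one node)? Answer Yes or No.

Yes

[S [S [NP [Pron she]] [VP [VP [V examined] [NP [Det no] [AP [Adj ancient]] [N park]]] [Conj and] [VP [V examined] [NP [Det this] [AP [Adj bright]] [N manuscript]]]]] [Conj or] [S [NP [Det no] [AP [Adj ancient]] [N telescope]] [VP [V drew]]]]
The words 'no ancient telescope' are exhaustively dominated by a single NP node (built by NP → Det AP N), so they form a constituent.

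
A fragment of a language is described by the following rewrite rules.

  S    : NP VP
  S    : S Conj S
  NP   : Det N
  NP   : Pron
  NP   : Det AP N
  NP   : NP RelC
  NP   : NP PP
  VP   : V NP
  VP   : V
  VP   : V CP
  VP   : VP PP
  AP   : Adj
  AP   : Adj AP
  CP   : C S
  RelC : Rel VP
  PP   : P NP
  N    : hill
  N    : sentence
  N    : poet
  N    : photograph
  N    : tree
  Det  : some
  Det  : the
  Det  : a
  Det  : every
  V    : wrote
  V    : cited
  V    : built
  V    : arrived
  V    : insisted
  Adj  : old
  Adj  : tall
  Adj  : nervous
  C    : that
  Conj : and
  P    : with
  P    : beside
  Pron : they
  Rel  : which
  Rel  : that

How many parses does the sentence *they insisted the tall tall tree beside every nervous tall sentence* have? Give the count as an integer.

The two bracketings:
[S [NP [Pron they]] [VP [V insisted] [NP [NP [Det the] [AP [Adj tall] [AP [Adj tall]]] [N tree]] [PP [P beside] [NP [Det every] [AP [Adj nervous] [AP [Adj tall]]] [N sentence]]]]]]
[S [NP [Pron they]] [VP [VP [V insisted] [NP [Det the] [AP [Adj tall] [AP [Adj tall]]] [N tree]]] [PP [P beside] [NP [Det every] [AP [Adj nervous] [AP [Adj tall]]] [N sentence]]]]]
The difference turns on whether NP → NP PP is used at the relevant span, versus an alternative expansion of NP.

2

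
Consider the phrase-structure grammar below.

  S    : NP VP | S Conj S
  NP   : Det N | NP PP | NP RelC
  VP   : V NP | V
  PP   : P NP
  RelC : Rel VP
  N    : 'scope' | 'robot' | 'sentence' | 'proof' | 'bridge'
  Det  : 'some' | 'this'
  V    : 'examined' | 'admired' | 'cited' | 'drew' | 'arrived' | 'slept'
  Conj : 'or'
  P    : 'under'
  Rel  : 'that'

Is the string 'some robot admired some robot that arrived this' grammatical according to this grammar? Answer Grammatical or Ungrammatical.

For S → NP VP, the only prefix that parses as NP is 'some robot', but the remainder 'admired some robot that arrived this' is not a VP under these rules. The alternative S rule S → S Conj S likewise has no satisfying split.

Ungrammatical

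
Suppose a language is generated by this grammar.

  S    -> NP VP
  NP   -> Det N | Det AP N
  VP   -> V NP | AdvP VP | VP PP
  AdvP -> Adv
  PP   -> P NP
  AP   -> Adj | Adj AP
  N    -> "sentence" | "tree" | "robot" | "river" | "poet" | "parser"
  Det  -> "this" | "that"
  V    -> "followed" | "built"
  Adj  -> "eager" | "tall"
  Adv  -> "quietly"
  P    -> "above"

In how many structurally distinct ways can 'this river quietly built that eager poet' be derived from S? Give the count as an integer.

1

[S [NP [Det this] [N river]] [VP [AdvP [Adv quietly]] [VP [V built] [NP [Det that] [AP [Adj eager]] [N poet]]]]]
No rule offers an alternative attachment or grouping for any span, so this is the only derivation.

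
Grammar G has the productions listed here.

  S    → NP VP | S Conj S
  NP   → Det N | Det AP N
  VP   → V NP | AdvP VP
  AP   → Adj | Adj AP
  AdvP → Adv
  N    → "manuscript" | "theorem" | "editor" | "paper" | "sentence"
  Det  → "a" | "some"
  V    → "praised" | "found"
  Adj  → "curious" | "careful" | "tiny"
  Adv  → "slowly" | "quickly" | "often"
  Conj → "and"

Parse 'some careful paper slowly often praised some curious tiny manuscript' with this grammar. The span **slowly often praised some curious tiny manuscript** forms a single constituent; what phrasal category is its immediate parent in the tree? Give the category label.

[S [NP [Det some] [AP [Adj careful]] [N paper]] [VP [AdvP [Adv slowly]] [VP [AdvP [Adv often]] [VP [V praised] [NP [Det some] [AP [Adj curious] [AP [Adj tiny]]] [N manuscript]]]]]]
The span 'slowly often praised some curious tiny manuscript' is the VP node built by VP → AdvP VP.
Its mother is the S built by S → NP VP.

S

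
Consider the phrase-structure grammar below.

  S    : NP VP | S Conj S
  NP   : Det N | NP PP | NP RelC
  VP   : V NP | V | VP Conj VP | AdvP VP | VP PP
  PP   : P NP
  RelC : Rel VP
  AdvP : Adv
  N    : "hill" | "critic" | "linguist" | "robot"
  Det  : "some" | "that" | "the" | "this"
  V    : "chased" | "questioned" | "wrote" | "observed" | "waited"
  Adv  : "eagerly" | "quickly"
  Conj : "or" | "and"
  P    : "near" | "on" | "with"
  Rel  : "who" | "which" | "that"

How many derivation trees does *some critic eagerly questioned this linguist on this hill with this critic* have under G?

9

Two of the 9 distinct bracketings:
[S [NP [Det some] [N critic]] [VP [AdvP [Adv eagerly]] [VP [V questioned] [NP [NP [Det this] [N linguist]] [PP [P on] [NP [NP [Det this] [N hill]] [PP [P with] [NP [Det this] [N critic]]]]]]]]]
[S [NP [Det some] [N critic]] [VP [AdvP [Adv eagerly]] [VP [V questioned] [NP [NP [NP [Det this] [N linguist]] [PP [P on] [NP [Det this] [N hill]]]] [PP [P with] [NP [Det this] [N critic]]]]]]]
The trees differ in how a recursive rule is bracketed over the same span.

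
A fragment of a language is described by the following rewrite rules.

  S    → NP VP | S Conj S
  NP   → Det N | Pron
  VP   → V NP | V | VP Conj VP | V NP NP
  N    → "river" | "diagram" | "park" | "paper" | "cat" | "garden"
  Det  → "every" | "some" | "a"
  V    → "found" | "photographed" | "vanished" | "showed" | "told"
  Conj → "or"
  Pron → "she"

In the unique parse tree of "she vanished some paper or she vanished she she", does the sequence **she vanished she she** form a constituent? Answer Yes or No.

Yes

[S [S [NP [Pron she]] [VP [V vanished] [NP [Det some] [N paper]]]] [Conj or] [S [NP [Pron she]] [VP [V vanished] [NP [Pron she]] [NP [Pron she]]]]]
The words 'she vanished she she' are exhaustively dominated by a single S node (built by S → NP VP), so they form a constituent.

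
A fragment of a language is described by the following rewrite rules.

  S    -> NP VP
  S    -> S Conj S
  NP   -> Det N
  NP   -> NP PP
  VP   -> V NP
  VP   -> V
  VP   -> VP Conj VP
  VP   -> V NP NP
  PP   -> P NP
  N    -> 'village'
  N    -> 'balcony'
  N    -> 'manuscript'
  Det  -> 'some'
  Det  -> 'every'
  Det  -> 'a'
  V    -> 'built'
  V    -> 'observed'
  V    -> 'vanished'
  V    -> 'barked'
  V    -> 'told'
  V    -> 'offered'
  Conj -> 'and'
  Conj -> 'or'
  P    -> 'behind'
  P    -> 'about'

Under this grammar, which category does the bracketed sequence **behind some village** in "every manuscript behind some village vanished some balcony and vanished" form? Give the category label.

PP

[S [NP [NP [Det every] [N manuscript]] [PP [P behind] [NP [Det some] [N village]]]] [VP [VP [V vanished] [NP [Det some] [N balcony]]] [Conj and] [VP [V vanished]]]]
The span 'behind some village' is the PP node built by PP → P NP.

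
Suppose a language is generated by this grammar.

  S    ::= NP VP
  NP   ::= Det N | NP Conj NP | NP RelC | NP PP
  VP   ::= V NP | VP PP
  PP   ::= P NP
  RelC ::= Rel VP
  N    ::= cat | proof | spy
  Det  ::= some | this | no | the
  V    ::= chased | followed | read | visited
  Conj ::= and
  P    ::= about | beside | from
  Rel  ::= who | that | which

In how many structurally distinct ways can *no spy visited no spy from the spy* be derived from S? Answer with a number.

2

The two bracketings:
[S [NP [Det no] [N spy]] [VP [V visited] [NP [NP [Det no] [N spy]] [PP [P from] [NP [Det the] [N spy]]]]]]
[S [NP [Det no] [N spy]] [VP [VP [V visited] [NP [Det no] [N spy]]] [PP [P from] [NP [Det the] [N spy]]]]]
The difference turns on whether NP → NP PP is used at the relevant span, versus an alternative expansion of NP.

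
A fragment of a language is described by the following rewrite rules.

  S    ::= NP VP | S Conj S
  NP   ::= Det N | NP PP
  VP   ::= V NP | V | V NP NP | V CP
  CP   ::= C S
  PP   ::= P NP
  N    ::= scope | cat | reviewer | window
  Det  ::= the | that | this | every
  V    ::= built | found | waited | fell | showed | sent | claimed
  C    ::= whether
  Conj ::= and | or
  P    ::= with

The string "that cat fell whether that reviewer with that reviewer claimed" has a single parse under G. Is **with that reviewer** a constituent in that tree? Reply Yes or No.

Yes

[S [NP [Det that] [N cat]] [VP [V fell] [CP [C whether] [S [NP [NP [Det that] [N reviewer]] [PP [P with] [NP [Det that] [N reviewer]]]] [VP [V claimed]]]]]]
The words 'with that reviewer' are exhaustively dominated by a single PP node (built by PP → P NP), so they form a constituent.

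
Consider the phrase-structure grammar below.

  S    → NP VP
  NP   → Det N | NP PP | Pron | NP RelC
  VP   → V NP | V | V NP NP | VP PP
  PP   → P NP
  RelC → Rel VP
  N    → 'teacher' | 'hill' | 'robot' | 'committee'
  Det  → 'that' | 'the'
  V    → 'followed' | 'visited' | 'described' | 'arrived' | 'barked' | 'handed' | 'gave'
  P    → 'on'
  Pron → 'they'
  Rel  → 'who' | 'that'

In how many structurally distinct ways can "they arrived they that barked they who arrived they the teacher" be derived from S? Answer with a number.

Two of the 7 distinct bracketings:
[S [NP [Pron they]] [VP [V arrived] [NP [NP [Pron they]] [RelC [Rel that] [VP [V barked] [NP [NP [Pron they]] [RelC [Rel who] [VP [V arrived] [NP [Pron they]] [NP [Det the] [N teacher]]]]]]]]]]
[S [NP [Pron they]] [VP [V arrived] [NP [NP [Pron they]] [RelC [Rel that] [VP [V barked] [NP [NP [Pron they]] [RelC [Rel who] [VP [V arrived] [NP [Pron they]]]]] [NP [Det the] [N teacher]]]]]]]
The trees differ in how a recursive rule is bracketed over the same span.

7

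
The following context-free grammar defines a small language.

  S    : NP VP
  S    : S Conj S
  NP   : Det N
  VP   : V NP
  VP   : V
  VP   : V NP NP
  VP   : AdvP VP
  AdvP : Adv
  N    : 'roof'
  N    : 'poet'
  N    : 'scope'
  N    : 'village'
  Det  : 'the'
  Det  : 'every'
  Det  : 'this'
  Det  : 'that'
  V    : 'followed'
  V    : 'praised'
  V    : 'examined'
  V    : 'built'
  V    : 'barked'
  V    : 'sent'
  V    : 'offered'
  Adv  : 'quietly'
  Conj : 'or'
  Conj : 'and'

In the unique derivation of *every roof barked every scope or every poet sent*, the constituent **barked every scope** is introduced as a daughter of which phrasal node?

S
  S
    NP
      Det: every
      N: roof
    VP
      V: barked
      NP
        Det: every
        N: scope
  Conj: or
  S
    NP
      Det: every
      N: poet
    VP
      V: sent
The span 'barked every scope' is the VP node built by VP → V NP.
Its mother is the S built by S → NP VP.

S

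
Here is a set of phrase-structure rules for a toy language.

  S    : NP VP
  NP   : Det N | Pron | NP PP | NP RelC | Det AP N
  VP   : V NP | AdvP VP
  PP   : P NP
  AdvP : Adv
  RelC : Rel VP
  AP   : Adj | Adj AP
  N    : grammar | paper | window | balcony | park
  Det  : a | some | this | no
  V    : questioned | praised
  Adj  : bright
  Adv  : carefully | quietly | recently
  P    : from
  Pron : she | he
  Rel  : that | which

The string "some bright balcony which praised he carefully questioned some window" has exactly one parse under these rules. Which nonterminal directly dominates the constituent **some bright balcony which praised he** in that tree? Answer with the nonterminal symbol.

[S [NP [NP [Det some] [AP [Adj bright]] [N balcony]] [RelC [Rel which] [VP [V praised] [NP [Pron he]]]]] [VP [AdvP [Adv carefully]] [VP [V questioned] [NP [Det some] [N window]]]]]
The span 'some bright balcony which praised he' is the NP node built by NP → NP RelC.
Its mother is the S built by S → NP VP.

S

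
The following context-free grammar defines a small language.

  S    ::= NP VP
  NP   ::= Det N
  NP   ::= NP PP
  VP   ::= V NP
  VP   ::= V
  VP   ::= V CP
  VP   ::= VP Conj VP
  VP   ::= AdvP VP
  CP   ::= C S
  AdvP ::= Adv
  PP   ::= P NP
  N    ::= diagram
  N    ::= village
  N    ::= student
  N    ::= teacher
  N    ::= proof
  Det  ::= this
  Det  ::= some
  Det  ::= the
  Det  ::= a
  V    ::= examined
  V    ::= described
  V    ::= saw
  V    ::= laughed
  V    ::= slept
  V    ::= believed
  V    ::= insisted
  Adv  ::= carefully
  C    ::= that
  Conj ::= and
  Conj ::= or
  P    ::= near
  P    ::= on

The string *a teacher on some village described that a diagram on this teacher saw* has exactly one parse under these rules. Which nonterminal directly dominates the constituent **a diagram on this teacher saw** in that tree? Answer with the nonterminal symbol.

CP

[S [NP [NP [Det a] [N teacher]] [PP [P on] [NP [Det some] [N village]]]] [VP [V described] [CP [C that] [S [NP [NP [Det a] [N diagram]] [PP [P on] [NP [Det this] [N teacher]]]] [VP [V saw]]]]]]
The span 'a diagram on this teacher saw' is the S node built by S → NP VP.
Its mother is the CP built by CP → C S.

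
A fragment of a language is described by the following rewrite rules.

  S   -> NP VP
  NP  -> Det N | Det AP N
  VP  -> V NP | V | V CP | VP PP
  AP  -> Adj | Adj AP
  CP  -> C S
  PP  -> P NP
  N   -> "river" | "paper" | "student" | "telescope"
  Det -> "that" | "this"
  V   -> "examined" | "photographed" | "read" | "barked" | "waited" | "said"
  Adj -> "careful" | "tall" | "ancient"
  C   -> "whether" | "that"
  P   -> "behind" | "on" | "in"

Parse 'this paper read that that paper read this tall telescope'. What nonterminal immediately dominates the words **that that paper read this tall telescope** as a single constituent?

CP

S
  NP
    Det: this
    N: paper
  VP
    V: read
    CP
      C: that
      S
        NP
          Det: that
          N: paper
        VP
          V: read
          NP
            Det: this
            AP
              Adj: tall
            N: telescope
The span 'that that paper read this tall telescope' is the CP node built by CP → C S.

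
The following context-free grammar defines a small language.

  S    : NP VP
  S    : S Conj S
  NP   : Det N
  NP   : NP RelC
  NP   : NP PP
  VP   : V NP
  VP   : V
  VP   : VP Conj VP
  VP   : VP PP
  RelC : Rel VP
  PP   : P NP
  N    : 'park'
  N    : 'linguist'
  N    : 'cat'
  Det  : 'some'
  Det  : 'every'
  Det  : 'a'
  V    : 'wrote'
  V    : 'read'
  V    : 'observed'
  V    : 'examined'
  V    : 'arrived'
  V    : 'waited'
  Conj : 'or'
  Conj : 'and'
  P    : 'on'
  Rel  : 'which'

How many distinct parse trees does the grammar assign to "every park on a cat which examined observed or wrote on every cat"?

Two of the 4 distinct bracketings:
[S [NP [NP [NP [Det every] [N park]] [PP [P on] [NP [Det a] [N cat]]]] [RelC [Rel which] [VP [V examined]]]] [VP [VP [V observed]] [Conj or] [VP [VP [V wrote]] [PP [P on] [NP [Det every] [N cat]]]]]]
[S [NP [NP [NP [Det every] [N park]] [PP [P on] [NP [Det a] [N cat]]]] [RelC [Rel which] [VP [V examined]]]] [VP [VP [VP [V observed]] [Conj or] [VP [V wrote]]] [PP [P on] [NP [Det every] [N cat]]]]]
The trees differ in how a recursive rule is bracketed over the same span.

4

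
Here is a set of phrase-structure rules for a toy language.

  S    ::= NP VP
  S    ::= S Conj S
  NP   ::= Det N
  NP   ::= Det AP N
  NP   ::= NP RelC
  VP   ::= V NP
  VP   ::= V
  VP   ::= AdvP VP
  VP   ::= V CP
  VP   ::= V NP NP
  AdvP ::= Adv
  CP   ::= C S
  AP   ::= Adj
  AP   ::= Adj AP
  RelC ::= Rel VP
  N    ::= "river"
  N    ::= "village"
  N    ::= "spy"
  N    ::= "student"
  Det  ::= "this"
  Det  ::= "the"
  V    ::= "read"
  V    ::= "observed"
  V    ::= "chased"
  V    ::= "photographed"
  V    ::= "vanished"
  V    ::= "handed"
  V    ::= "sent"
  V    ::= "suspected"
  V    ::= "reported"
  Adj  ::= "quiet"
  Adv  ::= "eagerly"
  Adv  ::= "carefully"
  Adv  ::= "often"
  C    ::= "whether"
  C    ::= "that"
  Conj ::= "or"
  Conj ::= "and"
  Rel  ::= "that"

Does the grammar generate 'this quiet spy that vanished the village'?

Ungrammatical

For S → NP VP, every NP-prefix leaves a non-VP remainder: after 'this quiet spy' the remainder is not a VP; after 'this quiet spy that vanished' the remainder is not a VP. The alternative S rule S → S Conj S likewise has no satisfying split.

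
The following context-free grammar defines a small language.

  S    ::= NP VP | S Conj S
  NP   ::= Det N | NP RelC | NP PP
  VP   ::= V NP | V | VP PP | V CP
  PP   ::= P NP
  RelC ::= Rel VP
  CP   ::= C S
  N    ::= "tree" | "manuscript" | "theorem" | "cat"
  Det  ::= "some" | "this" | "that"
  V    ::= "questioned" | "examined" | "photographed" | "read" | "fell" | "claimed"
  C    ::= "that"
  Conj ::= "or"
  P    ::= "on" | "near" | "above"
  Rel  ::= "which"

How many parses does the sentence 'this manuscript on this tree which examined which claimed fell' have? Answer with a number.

Two of the 3 distinct bracketings:
[S [NP [NP [NP [NP [Det this] [N manuscript]] [PP [P on] [NP [Det this] [N tree]]]] [RelC [Rel which] [VP [V examined]]]] [RelC [Rel which] [VP [V claimed]]]] [VP [V fell]]]
[S [NP [NP [NP [Det this] [N manuscript]] [PP [P on] [NP [NP [Det this] [N tree]] [RelC [Rel which] [VP [V examined]]]]]] [RelC [Rel which] [VP [V claimed]]]] [VP [V fell]]]
The trees differ in how a recursive rule is bracketed over the same span.

3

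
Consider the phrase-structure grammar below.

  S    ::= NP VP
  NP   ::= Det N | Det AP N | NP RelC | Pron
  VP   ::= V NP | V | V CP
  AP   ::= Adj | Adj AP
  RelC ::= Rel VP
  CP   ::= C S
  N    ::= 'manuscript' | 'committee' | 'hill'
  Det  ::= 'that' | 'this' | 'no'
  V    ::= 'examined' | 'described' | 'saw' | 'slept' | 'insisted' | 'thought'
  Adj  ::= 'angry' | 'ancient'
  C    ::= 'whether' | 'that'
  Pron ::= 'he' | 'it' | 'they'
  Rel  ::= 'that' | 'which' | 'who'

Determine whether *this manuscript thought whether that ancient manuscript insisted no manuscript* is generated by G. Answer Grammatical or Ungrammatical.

Grammatical

S
  NP
    Det: this
    N: manuscript
  VP
    V: thought
    CP
      C: whether
      S
        NP
          Det: that
          AP
            Adj: ancient
          N: manuscript
        VP
          V: insisted
          NP
            Det: no
            N: manuscript
Every word is introduced by a lexical rule and the phrasal rules combine the resulting categories into a single S.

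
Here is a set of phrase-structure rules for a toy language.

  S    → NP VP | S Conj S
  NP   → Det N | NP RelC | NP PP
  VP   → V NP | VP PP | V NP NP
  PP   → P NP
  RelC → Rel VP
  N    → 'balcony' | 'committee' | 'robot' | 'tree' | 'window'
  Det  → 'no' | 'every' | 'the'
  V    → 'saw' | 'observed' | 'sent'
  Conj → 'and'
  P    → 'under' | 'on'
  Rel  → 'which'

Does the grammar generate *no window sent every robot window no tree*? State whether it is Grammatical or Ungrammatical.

Ungrammatical

An N word can never sit immediately before an N word in any string this grammar generates, so the substring 'robot window' rules out a derivation.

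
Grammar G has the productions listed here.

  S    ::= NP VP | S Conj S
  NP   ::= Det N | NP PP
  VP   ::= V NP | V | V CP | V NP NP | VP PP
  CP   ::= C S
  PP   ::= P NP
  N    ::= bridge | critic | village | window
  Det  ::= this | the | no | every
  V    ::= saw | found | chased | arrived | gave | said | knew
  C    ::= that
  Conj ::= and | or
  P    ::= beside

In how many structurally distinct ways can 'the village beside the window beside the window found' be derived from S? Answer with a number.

2

The two bracketings:
[S [NP [NP [Det the] [N village]] [PP [P beside] [NP [NP [Det the] [N window]] [PP [P beside] [NP [Det the] [N window]]]]]] [VP [V found]]]
[S [NP [NP [NP [Det the] [N village]] [PP [P beside] [NP [Det the] [N window]]]] [PP [P beside] [NP [Det the] [N window]]]] [VP [V found]]]
The trees differ in how a recursive rule is bracketed over the same span.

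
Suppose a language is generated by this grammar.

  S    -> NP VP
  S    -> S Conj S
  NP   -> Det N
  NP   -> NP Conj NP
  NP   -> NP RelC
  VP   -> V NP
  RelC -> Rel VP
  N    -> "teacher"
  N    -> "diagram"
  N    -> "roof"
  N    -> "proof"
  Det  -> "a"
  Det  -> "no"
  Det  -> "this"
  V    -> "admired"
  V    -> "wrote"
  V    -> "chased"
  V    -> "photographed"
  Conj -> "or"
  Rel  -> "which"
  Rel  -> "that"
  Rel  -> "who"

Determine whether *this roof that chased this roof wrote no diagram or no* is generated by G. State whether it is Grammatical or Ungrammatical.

Ungrammatical

For S → NP VP, every NP-prefix leaves a non-VP remainder: after 'this roof' the remainder is not a VP; after 'this roof that chased this roof' the remainder is not a VP. The alternative S rule S → S Conj S likewise has no satisfying split.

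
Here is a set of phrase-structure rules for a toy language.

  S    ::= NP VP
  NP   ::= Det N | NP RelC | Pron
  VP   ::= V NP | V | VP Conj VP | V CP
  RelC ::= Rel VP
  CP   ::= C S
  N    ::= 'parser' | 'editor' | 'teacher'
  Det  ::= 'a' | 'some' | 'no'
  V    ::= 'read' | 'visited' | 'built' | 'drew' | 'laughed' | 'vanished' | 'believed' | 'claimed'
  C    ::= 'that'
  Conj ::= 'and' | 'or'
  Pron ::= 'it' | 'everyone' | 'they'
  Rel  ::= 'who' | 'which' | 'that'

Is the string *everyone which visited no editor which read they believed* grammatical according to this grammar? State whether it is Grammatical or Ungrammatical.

[S [NP [NP [Pron everyone]] [RelC [Rel which] [VP [V visited] [NP [NP [Det no] [N editor]] [RelC [Rel which] [VP [V read] [NP [Pron they]]]]]]]] [VP [V believed]]]
Each bracket corresponds to one application of a listed rule, so the string is derivable from S.

Grammatical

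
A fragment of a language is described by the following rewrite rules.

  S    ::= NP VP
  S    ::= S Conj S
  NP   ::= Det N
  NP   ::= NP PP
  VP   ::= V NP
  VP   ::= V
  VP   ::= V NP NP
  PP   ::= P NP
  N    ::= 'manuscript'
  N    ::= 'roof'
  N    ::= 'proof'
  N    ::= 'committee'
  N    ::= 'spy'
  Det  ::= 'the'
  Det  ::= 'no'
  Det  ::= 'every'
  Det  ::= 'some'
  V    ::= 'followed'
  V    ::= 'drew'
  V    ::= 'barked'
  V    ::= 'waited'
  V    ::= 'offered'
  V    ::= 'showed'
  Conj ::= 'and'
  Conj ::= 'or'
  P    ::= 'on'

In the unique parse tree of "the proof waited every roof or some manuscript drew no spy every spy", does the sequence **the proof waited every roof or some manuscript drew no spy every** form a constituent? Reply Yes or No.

[S [S [NP [Det the] [N proof]] [VP [V waited] [NP [Det every] [N roof]]]] [Conj or] [S [NP [Det some] [N manuscript]] [VP [V drew] [NP [Det no] [N spy]] [NP [Det every] [N spy]]]]]
The smallest constituent containing 'the proof waited every roof or some manuscript drew no spy every' is the S spanning 'the proof waited every roof or some manuscript drew no spy every spy'; no single node in the tree dominates exactly the given words.

No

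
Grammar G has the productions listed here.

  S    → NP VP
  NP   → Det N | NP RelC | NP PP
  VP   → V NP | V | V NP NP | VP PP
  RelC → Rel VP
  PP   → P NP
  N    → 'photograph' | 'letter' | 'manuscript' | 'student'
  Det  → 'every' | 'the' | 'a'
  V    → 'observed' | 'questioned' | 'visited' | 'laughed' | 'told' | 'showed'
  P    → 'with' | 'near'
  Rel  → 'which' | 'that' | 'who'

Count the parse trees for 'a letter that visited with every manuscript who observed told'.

4

Two of the 4 distinct bracketings:
[S [NP [NP [Det a] [N letter]] [RelC [Rel that] [VP [VP [V visited]] [PP [P with] [NP [NP [Det every] [N manuscript]] [RelC [Rel who] [VP [V observed]]]]]]]] [VP [V told]]]
[S [NP [NP [NP [Det a] [N letter]] [RelC [Rel that] [VP [VP [V visited]] [PP [P with] [NP [Det every] [N manuscript]]]]]] [RelC [Rel who] [VP [V observed]]]] [VP [V told]]]
The trees differ in how a recursive rule is bracketed over the same span.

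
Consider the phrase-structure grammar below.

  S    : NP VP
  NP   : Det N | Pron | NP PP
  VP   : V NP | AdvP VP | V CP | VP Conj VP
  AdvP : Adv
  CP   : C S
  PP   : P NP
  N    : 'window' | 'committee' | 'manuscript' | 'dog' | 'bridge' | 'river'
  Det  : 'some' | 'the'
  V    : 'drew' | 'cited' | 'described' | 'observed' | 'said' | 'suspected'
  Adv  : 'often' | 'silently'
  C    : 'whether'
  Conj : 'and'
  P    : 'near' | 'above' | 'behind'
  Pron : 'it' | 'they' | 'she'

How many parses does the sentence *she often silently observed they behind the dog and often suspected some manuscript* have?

Two of the 3 distinct bracketings:
[S [NP [Pron she]] [VP [AdvP [Adv often]] [VP [AdvP [Adv silently]] [VP [VP [V observed] [NP [NP [Pron they]] [PP [P behind] [NP [Det the] [N dog]]]]] [Conj and] [VP [AdvP [Adv often]] [VP [V suspected] [NP [Det some] [N manuscript]]]]]]]]
[S [NP [Pron she]] [VP [AdvP [Adv often]] [VP [VP [AdvP [Adv silently]] [VP [V observed] [NP [NP [Pron they]] [PP [P behind] [NP [Det the] [N dog]]]]]] [Conj and] [VP [AdvP [Adv often]] [VP [V suspected] [NP [Det some] [N manuscript]]]]]]]
The trees differ in how a recursive rule is bracketed over the same span.

3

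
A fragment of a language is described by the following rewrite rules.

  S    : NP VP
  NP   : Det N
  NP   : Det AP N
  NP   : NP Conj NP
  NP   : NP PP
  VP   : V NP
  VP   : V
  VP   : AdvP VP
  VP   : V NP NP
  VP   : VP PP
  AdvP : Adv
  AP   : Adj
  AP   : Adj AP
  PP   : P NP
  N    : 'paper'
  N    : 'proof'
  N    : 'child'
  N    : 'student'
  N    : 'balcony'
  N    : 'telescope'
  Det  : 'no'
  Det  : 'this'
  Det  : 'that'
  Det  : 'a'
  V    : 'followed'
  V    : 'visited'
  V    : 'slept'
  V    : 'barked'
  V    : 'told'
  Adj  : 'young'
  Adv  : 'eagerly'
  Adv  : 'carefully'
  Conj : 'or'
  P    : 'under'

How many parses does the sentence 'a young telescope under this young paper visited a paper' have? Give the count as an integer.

1

[S [NP [NP [Det a] [AP [Adj young]] [N telescope]] [PP [P under] [NP [Det this] [AP [Adj young]] [N paper]]]] [VP [V visited] [NP [Det a] [N paper]]]]
No rule offers an alternative attachment or grouping for any span, so this is the only derivation.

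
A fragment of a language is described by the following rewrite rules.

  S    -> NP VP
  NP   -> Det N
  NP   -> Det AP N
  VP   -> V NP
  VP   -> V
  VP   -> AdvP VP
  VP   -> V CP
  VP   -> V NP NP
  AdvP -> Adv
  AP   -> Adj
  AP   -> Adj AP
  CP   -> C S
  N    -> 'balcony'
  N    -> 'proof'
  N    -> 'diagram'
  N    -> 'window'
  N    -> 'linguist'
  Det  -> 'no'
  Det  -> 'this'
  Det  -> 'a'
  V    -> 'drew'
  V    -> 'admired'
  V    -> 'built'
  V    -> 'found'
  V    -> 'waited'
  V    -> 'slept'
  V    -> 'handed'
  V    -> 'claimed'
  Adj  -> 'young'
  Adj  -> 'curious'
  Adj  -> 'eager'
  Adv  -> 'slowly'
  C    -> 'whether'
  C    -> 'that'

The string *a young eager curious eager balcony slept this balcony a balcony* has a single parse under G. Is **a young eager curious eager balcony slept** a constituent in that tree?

[S [NP [Det a] [AP [Adj young] [AP [Adj eager] [AP [Adj curious] [AP [Adj eager]]]]] [N balcony]] [VP [V slept] [NP [Det this] [N balcony]] [NP [Det a] [N balcony]]]]
The smallest constituent containing 'a young eager curious eager balcony slept' is the S spanning 'a young eager curious eager balcony slept this balcony a balcony'; no single node in the tree dominates exactly the given words.

No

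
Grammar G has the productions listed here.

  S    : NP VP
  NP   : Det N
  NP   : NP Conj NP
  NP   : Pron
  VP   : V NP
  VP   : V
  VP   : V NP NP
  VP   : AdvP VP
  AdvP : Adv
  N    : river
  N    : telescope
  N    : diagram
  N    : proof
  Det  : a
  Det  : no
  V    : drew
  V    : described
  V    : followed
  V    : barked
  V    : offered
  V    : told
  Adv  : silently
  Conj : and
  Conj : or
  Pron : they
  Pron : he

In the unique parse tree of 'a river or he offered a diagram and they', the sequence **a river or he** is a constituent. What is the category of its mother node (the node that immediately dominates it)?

S
  NP
    NP
      Det: a
      N: river
    Conj: or
    NP
      Pron: he
  VP
    V: offered
    NP
      NP
        Det: a
        N: diagram
      Conj: and
      NP
        Pron: they
The span 'a river or he' is the NP node built by NP → NP Conj NP.
Its mother is the S built by S → NP VP.

S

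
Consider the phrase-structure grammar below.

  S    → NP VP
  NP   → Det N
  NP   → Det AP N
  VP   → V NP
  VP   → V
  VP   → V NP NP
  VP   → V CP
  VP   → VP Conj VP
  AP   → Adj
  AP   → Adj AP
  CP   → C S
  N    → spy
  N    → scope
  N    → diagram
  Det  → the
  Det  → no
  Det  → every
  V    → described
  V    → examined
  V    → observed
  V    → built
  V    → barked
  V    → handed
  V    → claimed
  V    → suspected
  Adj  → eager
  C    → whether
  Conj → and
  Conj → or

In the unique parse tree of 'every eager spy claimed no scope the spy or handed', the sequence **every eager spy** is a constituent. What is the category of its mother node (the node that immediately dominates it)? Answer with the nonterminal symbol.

[S [NP [Det every] [AP [Adj eager]] [N spy]] [VP [VP [V claimed] [NP [Det no] [N scope]] [NP [Det the] [N spy]]] [Conj or] [VP [V handed]]]]
The span 'every eager spy' is the NP node built by NP → Det AP N.
Its mother is the S built by S → NP VP.

S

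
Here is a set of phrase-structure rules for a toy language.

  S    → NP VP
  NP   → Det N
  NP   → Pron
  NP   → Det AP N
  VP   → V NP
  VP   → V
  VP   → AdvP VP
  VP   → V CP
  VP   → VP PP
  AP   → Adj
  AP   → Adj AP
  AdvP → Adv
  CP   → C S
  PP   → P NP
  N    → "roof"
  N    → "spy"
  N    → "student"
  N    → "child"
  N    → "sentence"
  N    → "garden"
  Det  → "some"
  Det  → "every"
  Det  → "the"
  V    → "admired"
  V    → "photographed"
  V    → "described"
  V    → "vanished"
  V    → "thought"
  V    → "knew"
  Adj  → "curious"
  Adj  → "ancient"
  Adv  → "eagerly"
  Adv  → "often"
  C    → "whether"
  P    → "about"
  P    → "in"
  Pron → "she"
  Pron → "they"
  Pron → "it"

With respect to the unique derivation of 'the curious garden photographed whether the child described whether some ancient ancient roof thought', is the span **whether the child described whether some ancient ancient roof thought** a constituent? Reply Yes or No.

[S [NP [Det the] [AP [Adj curious]] [N garden]] [VP [V photographed] [CP [C whether] [S [NP [Det the] [N child]] [VP [V described] [CP [C whether] [S [NP [Det some] [AP [Adj ancient] [AP [Adj ancient]]] [N roof]] [VP [V thought]]]]]]]]]
The words 'whether the child described whether some ancient ancient roof thought' are exhaustively dominated by a single CP node (built by CP → C S), so they form a constituent.

Yes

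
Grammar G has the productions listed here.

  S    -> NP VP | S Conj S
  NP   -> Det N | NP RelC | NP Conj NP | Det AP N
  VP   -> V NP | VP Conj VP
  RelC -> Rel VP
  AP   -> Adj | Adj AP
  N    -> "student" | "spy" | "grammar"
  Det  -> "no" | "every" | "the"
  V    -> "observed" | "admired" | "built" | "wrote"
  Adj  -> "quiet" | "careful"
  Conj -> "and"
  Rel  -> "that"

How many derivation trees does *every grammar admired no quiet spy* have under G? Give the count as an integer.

1

[S [NP [Det every] [N grammar]] [VP [V admired] [NP [Det no] [AP [Adj quiet]] [N spy]]]]
No rule offers an alternative attachment or grouping for any span, so this is the only derivation.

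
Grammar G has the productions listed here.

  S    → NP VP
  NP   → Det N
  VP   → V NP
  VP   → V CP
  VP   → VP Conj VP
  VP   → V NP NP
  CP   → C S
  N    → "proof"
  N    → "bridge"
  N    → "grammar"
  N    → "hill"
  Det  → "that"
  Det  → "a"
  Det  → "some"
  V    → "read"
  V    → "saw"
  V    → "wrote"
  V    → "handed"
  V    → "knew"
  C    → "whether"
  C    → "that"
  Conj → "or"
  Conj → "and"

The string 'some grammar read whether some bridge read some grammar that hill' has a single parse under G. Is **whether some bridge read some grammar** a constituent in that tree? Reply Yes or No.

[S [NP [Det some] [N grammar]] [VP [V read] [CP [C whether] [S [NP [Det some] [N bridge]] [VP [V read] [NP [Det some] [N grammar]] [NP [Det that] [N hill]]]]]]]
The smallest constituent containing 'whether some bridge read some grammar' is the CP spanning 'whether some bridge read some grammar that hill'; no single node in the tree dominates exactly the given words.

No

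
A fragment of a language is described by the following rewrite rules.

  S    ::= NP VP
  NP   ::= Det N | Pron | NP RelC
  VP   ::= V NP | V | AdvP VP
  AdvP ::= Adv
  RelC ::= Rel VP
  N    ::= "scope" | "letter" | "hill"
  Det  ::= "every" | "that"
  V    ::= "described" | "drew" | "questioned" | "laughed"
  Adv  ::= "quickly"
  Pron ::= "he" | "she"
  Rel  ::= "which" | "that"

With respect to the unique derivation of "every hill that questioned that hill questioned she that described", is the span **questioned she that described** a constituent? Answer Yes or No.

[S [NP [NP [Det every] [N hill]] [RelC [Rel that] [VP [V questioned] [NP [Det that] [N hill]]]]] [VP [V questioned] [NP [NP [Pron she]] [RelC [Rel that] [VP [V described]]]]]]
The words 'questioned she that described' are exhaustively dominated by a single VP node (built by VP → V NP), so they form a constituent.

Yes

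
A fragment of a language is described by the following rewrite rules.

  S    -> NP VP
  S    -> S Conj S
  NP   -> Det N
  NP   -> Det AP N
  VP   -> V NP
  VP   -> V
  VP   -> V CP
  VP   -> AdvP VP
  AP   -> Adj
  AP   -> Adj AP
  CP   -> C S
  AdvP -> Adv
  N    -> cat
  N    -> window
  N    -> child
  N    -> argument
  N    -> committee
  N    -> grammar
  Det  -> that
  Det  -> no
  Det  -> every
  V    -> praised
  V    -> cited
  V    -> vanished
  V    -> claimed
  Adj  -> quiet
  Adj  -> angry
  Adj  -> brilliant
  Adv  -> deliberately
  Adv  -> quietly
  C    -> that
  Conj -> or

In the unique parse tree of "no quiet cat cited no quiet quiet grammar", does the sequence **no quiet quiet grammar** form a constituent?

Yes

[S [NP [Det no] [AP [Adj quiet]] [N cat]] [VP [V cited] [NP [Det no] [AP [Adj quiet] [AP [Adj quiet]]] [N grammar]]]]
The words 'no quiet quiet grammar' are exhaustively dominated by a single NP node (built by NP → Det AP N), so they form a constituent.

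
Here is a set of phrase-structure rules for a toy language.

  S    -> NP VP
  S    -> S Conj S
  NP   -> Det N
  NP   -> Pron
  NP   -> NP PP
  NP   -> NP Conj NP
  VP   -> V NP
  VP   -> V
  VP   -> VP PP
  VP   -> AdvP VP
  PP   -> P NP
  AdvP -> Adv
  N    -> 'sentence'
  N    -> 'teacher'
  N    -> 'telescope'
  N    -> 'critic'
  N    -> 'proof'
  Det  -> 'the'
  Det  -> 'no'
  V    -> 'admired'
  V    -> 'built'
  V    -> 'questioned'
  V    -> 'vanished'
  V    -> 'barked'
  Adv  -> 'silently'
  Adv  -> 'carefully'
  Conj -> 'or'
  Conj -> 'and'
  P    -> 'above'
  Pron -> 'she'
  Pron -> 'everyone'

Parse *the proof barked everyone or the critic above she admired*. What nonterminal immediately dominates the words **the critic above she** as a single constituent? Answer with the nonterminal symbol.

S
  S
    NP
      Det: the
      N: proof
    VP
      V: barked
      NP
        Pron: everyone
  Conj: or
  S
    NP
      NP
        Det: the
        N: critic
      PP
        P: above
        NP
          Pron: she
    VP
      V: admired
The span 'the critic above she' is the NP node built by NP → NP PP.

NP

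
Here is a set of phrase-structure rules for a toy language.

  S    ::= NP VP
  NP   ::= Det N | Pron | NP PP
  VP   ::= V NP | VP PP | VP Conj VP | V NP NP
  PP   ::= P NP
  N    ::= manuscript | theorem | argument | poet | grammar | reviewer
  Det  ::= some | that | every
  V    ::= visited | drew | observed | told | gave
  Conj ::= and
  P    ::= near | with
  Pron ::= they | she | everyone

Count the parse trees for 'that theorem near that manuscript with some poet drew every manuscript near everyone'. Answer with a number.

4

Two of the 4 distinct bracketings:
[S [NP [NP [Det that] [N theorem]] [PP [P near] [NP [NP [Det that] [N manuscript]] [PP [P with] [NP [Det some] [N poet]]]]]] [VP [V drew] [NP [NP [Det every] [N manuscript]] [PP [P near] [NP [Pron everyone]]]]]]
[S [NP [NP [Det that] [N theorem]] [PP [P near] [NP [NP [Det that] [N manuscript]] [PP [P with] [NP [Det some] [N poet]]]]]] [VP [VP [V drew] [NP [Det every] [N manuscript]]] [PP [P near] [NP [Pron everyone]]]]]
The difference turns on whether VP → VP PP is used at the relevant span, versus an alternative expansion of VP.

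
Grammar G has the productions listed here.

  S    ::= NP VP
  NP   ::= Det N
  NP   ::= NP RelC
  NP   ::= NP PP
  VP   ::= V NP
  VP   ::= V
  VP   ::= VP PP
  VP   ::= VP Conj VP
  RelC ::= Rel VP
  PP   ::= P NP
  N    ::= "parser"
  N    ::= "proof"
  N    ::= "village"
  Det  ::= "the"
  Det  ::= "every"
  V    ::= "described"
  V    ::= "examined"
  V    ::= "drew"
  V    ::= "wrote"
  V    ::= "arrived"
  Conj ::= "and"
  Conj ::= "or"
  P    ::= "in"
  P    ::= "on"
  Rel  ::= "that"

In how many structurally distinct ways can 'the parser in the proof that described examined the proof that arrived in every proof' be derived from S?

6

Two of the 6 distinct bracketings:
[S [NP [NP [NP [Det the] [N parser]] [PP [P in] [NP [Det the] [N proof]]]] [RelC [Rel that] [VP [V described]]]] [VP [V examined] [NP [NP [Det the] [N proof]] [RelC [Rel that] [VP [VP [V arrived]] [PP [P in] [NP [Det every] [N proof]]]]]]]]
[S [NP [NP [NP [Det the] [N parser]] [PP [P in] [NP [Det the] [N proof]]]] [RelC [Rel that] [VP [V described]]]] [VP [V examined] [NP [NP [NP [Det the] [N proof]] [RelC [Rel that] [VP [V arrived]]]] [PP [P in] [NP [Det every] [N proof]]]]]]
The difference turns on whether VP → VP PP is used at the relevant span, versus an alternative expansion of VP.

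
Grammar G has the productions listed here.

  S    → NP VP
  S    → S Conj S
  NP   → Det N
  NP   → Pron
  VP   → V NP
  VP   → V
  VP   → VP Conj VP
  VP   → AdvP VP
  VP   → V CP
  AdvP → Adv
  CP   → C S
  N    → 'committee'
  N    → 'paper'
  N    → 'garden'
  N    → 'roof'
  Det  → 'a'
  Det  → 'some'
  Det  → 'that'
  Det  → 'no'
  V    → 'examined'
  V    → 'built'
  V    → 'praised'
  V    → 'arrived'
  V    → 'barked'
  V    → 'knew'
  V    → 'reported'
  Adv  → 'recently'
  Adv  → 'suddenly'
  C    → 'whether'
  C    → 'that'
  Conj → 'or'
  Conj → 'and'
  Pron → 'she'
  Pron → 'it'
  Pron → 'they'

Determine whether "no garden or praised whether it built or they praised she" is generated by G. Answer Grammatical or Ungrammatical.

Ungrammatical

For S → NP VP, the only prefix that parses as NP is 'no garden', but the remainder 'or praised whether it built or they praised she' is not a VP under these rules. The alternative S rule S → S Conj S likewise has no satisfying split.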